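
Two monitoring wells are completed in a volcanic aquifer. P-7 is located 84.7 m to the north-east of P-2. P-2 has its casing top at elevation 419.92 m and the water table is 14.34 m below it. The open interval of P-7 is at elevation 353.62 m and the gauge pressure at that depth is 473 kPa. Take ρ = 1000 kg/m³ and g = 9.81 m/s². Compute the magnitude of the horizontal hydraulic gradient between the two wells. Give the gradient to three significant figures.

Total head at P-2: h = 419.92 − 14.34 = 405.58 m.
Pressure head at P-7: ψ = P/(ρg) = 473×1000 / (1000 × 9.81) = 48.22 m.
Total head at P-7: h = z + ψ = 353.62 + 48.22 = 401.84 m.
Head difference: h(P-2) − h(P-7) = 405.58 − 401.84 = 3.74 m.
Hydraulic gradient: i = |Δh| / L = 3.74 / 84.7 = 0.0442.

i ≈ 0.0442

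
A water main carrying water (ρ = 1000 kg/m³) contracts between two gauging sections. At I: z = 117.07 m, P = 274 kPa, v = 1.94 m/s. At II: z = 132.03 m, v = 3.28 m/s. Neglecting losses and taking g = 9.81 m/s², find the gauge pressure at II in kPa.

P₂ ≈ 124 kPa

Pressure head at I: ψ₁ = P₁/(ρg) = 274×1000 / (1000 × 9.81) = 27.93 m.
Velocity heads: v₁²/2g = 1.94²/19.62 = 0.192 m; v₂²/2g = 3.28²/19.62 = 0.548 m.
Total head H = z₁ + ψ₁ + v₁²/2g = 117.07 + 27.93 + 0.192 = 145.19 m.
ψ₂ = H − z₂ − v₂²/2g = 145.19 − 132.03 − 0.548 = 12.61 m.
P₂ = ρgψ₂ = 1000 × 9.81 × 12.61 ≈ 124 kPa.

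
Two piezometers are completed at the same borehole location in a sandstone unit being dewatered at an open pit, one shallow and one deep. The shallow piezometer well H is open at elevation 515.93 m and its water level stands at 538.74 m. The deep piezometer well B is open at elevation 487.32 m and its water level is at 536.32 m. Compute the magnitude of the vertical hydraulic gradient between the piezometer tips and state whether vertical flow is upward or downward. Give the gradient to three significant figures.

|i_v| ≈ 0.0846; vertical flow is downward

Total head at well H: h = 538.74 m (water level in the standpipe).
Total head at well B: h = 536.32 m.
Δh = h(well H) − h(well B) = 538.74 − 536.32 = 2.42 m.
Vertical separation Δz = 515.93 − 487.32 = 28.61 m.
|i_v| = |Δh| / Δz = 2.42 / 28.61 = 0.0846.
Head is higher in the shallow piezometer, so vertical flow is downward (recharge condition).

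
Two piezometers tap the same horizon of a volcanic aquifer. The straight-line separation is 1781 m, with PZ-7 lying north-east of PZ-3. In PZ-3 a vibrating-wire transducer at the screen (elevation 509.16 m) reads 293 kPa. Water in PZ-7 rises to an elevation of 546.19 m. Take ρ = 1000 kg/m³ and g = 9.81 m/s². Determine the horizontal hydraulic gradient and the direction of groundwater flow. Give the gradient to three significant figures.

Pressure head at PZ-3: ψ = P/(ρg) = 293×1000 / (1000 × 9.81) = 29.87 m.
Total head at PZ-3: h = z + ψ = 509.16 + 29.87 = 539.03 m.
Total head at PZ-7: h = 546.19 m (water level in the piezometer is the total head).
Head difference: h(PZ-3) − h(PZ-7) = 539.03 − 546.19 = -7.16 m.
Hydraulic gradient: i = |Δh| / L = 7.16 / 1781 = 0.00402.
Flow is from higher to lower head: from PZ-7 toward PZ-3, i.e. toward the south-west.

i ≈ 0.00402; groundwater flows toward the south-west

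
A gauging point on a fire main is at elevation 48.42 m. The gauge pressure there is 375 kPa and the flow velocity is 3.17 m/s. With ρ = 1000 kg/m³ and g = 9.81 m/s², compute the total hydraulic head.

h ≈ 87.16 m

Pressure head ψ = P/(ρg) = 375×1000 / (1000 × 9.81) = 38.23 m.
Velocity head = v²/(2g) = 3.17² / (2 × 9.81) = 0.512 m.
h = z + ψ + v²/(2g) = 48.42 + 38.23 + 0.512 = 87.16 m.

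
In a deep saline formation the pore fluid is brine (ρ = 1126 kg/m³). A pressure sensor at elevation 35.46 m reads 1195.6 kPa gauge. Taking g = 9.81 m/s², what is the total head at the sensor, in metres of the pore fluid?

h ≈ 143.70 m

ψ = P/(ρg) = 1195.6×1000 / (1126 × 9.81) = 108.24 m.
h = z + ψ = 35.46 + 108.24 = 143.70 m.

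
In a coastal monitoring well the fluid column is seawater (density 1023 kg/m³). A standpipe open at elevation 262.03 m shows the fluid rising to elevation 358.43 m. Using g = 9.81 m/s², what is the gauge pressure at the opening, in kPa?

Pressure head ψ = h − z = 358.43 − 262.03 = 96.40 m.
P = ρgψ = 1023 × 9.81 × 96.40 = 967435 Pa ≈ 967 kPa.

P ≈ 967 kPa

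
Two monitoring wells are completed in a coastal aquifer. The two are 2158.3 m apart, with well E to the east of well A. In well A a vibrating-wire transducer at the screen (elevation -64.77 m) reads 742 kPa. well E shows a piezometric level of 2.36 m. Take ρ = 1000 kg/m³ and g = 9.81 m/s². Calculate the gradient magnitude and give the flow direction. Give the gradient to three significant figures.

i ≈ 0.00394; groundwater flows toward the east

Pressure head at well A: ψ = P/(ρg) = 742×1000 / (1000 × 9.81) = 75.64 m.
Total head at well A: h = z + ψ = -64.77 + 75.64 = 10.87 m.
Total head at well E: h = 2.36 m (water level in the piezometer is the total head).
Head difference: h(well A) − h(well E) = 10.87 − 2.36 = 8.51 m.
Hydraulic gradient: i = |Δh| / L = 8.51 / 2158.3 = 0.00394.
Flow is from higher to lower head: from well A toward well E, i.e. toward the east.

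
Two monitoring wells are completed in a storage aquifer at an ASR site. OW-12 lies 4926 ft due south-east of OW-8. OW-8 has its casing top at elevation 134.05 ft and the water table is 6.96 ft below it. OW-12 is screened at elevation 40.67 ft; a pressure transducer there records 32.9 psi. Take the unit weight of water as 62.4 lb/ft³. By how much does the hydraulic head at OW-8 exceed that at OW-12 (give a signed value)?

Δh ≈ 10.50 ft

Total head at OW-8: h = 134.05 − 6.96 = 127.09 ft.
Pressure head at OW-12: ψ = 144·P/γ = 144 × 32.9 / 62.4 = 75.92 ft.
Total head at OW-12: h = z + ψ = 40.67 + 75.92 = 116.59 ft.
Head difference: h(OW-8) − h(OW-12) = 127.09 − 116.59 = 10.50 ft.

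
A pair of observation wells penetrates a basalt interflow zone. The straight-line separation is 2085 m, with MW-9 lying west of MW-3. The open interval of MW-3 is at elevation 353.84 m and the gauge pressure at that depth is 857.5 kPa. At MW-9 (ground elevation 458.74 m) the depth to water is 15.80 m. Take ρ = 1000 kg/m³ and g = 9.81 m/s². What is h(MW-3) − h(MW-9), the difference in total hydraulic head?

Pressure head at MW-3: ψ = P/(ρg) = 857.5×1000 / (1000 × 9.81) = 87.41 m.
Total head at MW-3: h = z + ψ = 353.84 + 87.41 = 441.25 m.
Total head at MW-9: h = 458.74 − 15.80 = 442.94 m.
Head difference: h(MW-3) − h(MW-9) = 441.25 − 442.94 = -1.69 m.

Δh ≈ -1.69 m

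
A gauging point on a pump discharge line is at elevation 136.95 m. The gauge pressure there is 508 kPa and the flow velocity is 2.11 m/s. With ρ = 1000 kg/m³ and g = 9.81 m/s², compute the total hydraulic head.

Pressure head ψ = P/(ρg) = 508×1000 / (1000 × 9.81) = 51.78 m.
Velocity head = v²/(2g) = 2.11² / (2 × 9.81) = 0.227 m.
h = z + ψ + v²/(2g) = 136.95 + 51.78 + 0.227 = 188.96 m.

h ≈ 188.96 m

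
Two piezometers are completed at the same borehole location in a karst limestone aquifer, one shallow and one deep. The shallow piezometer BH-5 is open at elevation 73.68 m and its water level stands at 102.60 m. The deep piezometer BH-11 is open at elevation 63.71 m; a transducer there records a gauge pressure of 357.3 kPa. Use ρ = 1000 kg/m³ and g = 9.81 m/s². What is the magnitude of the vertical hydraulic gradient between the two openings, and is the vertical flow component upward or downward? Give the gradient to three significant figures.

Total head at BH-5: h = 102.60 m (water level in the standpipe).
Pressure head at BH-11: ψ = P/(ρg) = 357.3×1000 / (1000 × 9.81) = 36.42 m.
Total head at BH-11: h = z + ψ = 63.71 + 36.42 = 100.13 m.
Δh = h(BH-5) − h(BH-11) = 102.60 − 100.13 = 2.47 m.
Vertical separation Δz = 73.68 − 63.71 = 9.97 m.
|i_v| = |Δh| / Δz = 2.47 / 9.97 = 0.248.
Head is higher in the shallow piezometer, so vertical flow is downward (recharge condition).

|i_v| ≈ 0.248; vertical flow is downward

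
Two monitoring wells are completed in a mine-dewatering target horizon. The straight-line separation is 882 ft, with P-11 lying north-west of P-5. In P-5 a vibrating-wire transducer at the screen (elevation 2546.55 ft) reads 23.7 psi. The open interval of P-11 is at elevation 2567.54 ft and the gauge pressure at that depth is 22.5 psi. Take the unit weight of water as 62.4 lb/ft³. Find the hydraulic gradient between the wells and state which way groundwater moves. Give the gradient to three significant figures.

Pressure head at P-5: ψ = 144·P/γ = 144 × 23.7 / 62.4 = 54.69 ft.
Total head at P-5: h = z + ψ = 2546.55 + 54.69 = 2601.24 ft.
Pressure head at P-11: ψ = 144·P/γ = 144 × 22.5 / 62.4 = 51.92 ft.
Total head at P-11: h = z + ψ = 2567.54 + 51.92 = 2619.46 ft.
Head difference: h(P-5) − h(P-11) = 2601.24 − 2619.46 = -18.22 ft.
Hydraulic gradient: i = |Δh| / L = 18.22 / 882 = 0.0207.
Flow is from higher to lower head: from P-11 toward P-5, i.e. toward the south-east.

i ≈ 0.0207; groundwater flows toward the south-east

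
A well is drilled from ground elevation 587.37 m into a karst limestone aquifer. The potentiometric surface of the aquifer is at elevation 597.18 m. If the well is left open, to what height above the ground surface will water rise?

Water rises to the potentiometric surface, so the rise above ground = 597.18 − 587.37 = 9.81 m.

≈ 9.81 m above ground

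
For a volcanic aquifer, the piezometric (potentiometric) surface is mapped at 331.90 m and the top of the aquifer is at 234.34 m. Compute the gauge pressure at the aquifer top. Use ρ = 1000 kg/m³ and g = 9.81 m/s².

Pressure head at the aquifer top: ψ = h − z = 331.90 − 234.34 = 97.56 m.
P = ρgψ = 1000 × 9.81 × 97.56 = 957064 Pa ≈ 957 kPa.

P ≈ 957 kPa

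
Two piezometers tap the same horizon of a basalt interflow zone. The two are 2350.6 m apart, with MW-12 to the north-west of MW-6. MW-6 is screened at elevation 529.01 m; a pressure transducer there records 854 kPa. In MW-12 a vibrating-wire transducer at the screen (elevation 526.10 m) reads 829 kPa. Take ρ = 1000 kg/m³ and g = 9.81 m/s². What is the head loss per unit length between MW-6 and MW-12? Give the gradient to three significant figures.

Pressure head at MW-6: ψ = P/(ρg) = 854×1000 / (1000 × 9.81) = 87.05 m.
Total head at MW-6: h = z + ψ = 529.01 + 87.05 = 616.06 m.
Pressure head at MW-12: ψ = P/(ρg) = 829×1000 / (1000 × 9.81) = 84.51 m.
Total head at MW-12: h = z + ψ = 526.10 + 84.51 = 610.61 m.
Head difference: h(MW-6) − h(MW-12) = 616.06 − 610.61 = 5.45 m.
Hydraulic gradient: i = |Δh| / L = 5.45 / 2350.6 = 0.00232.

i ≈ 0.00232 m/m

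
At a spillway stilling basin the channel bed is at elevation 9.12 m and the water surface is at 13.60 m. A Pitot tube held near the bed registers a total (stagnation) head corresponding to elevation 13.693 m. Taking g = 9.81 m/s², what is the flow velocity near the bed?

v ≈ 1.35 m/s

Near the bed, under hydrostatic conditions, the piezometric head (z + ψ) equals the free-surface elevation, 13.60 m.
Velocity head = total − piezometric = 13.693 − 13.60 = 0.093 m.
v = √(2g·h_v) = √(2 × 9.81 × 0.093) = 1.35 m/s.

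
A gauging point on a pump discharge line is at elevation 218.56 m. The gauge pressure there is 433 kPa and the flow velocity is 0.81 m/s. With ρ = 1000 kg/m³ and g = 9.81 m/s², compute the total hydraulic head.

Pressure head ψ = P/(ρg) = 433×1000 / (1000 × 9.81) = 44.14 m.
Velocity head = v²/(2g) = 0.81² / (2 × 9.81) = 0.033 m.
h = z + ψ + v²/(2g) = 218.56 + 44.14 + 0.033 = 262.73 m.

h ≈ 262.73 m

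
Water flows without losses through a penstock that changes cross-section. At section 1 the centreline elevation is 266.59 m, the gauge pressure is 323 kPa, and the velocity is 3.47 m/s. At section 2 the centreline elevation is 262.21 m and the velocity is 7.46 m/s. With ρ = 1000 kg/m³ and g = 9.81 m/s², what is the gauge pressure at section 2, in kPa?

Pressure head at 1: ψ₁ = P₁/(ρg) = 323×1000 / (1000 × 9.81) = 32.93 m.
Velocity heads: v₁²/2g = 3.47²/19.62 = 0.614 m; v₂²/2g = 7.46²/19.62 = 2.836 m.
Total head H = z₁ + ψ₁ + v₁²/2g = 266.59 + 32.93 + 0.614 = 300.13 m.
ψ₂ = H − z₂ − v₂²/2g = 300.13 − 262.21 − 2.836 = 35.08 m.
P₂ = ρgψ₂ = 1000 × 9.81 × 35.08 ≈ 344 kPa.

P₂ ≈ 344 kPa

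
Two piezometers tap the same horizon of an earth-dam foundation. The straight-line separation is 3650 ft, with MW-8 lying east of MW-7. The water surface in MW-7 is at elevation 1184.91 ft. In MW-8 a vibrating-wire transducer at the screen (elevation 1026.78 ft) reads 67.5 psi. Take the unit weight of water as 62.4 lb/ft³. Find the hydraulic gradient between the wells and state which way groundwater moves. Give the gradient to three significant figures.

Total head at MW-7: h = 1184.91 ft (water level in the piezometer is the total head).
Pressure head at MW-8: ψ = 144·P/γ = 144 × 67.5 / 62.4 = 155.77 ft.
Total head at MW-8: h = z + ψ = 1026.78 + 155.77 = 1182.55 ft.
Head difference: h(MW-7) − h(MW-8) = 1184.91 − 1182.55 = 2.36 ft.
Hydraulic gradient: i = |Δh| / L = 2.36 / 3650 = 0.000647.
Flow is from higher to lower head: from MW-7 toward MW-8, i.e. toward the east.

i ≈ 0.000647; groundwater flows toward the east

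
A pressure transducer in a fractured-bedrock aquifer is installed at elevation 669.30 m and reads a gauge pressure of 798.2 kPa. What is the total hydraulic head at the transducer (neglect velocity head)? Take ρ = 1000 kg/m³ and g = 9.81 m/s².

ψ = P/(ρg) = 798.2×1000 / (1000 × 9.81) = 81.37 m.
h = z + ψ = 669.30 + 81.37 = 750.67 m.

h ≈ 750.67 m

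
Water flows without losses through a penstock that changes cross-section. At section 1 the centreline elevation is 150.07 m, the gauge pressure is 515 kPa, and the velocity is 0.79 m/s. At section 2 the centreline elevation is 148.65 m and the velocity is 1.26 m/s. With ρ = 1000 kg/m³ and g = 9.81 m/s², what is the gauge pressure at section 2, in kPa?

P₂ ≈ 528 kPa

Pressure head at 1: ψ₁ = P₁/(ρg) = 515×1000 / (1000 × 9.81) = 52.50 m.
Velocity heads: v₁²/2g = 0.79²/19.62 = 0.032 m; v₂²/2g = 1.26²/19.62 = 0.081 m.
Total head H = z₁ + ψ₁ + v₁²/2g = 150.07 + 52.50 + 0.032 = 202.60 m.
ψ₂ = H − z₂ − v₂²/2g = 202.60 − 148.65 − 0.081 = 53.87 m.
P₂ = ρgψ₂ = 1000 × 9.81 × 53.87 ≈ 528 kPa.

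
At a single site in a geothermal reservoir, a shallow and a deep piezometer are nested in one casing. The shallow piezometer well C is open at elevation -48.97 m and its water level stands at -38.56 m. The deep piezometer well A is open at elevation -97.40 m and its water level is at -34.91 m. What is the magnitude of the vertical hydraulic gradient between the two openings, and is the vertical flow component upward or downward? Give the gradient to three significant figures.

Total head at well C: h = -38.56 m (water level in the standpipe).
Total head at well A: h = -34.91 m.
Δh = h(well C) − h(well A) = -38.56 − (-34.91) = -3.65 m.
Vertical separation Δz = -48.97 − (-97.40) = 48.43 m.
|i_v| = |Δh| / Δz = 3.65 / 48.43 = 0.0754.
Head is higher in the deep piezometer, so vertical flow is upward (discharge condition).

|i_v| ≈ 0.0754; vertical flow is upward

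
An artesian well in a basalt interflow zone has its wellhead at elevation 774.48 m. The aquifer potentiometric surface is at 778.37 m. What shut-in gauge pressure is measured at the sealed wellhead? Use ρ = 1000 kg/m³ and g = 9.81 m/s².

Head above the cap: Δh = 778.37 − 774.48 = 3.89 m.
P = ρgΔh = 1000 × 9.81 × 3.89 = 38161 Pa ≈ 38.2 kPa.

P ≈ 38.2 kPa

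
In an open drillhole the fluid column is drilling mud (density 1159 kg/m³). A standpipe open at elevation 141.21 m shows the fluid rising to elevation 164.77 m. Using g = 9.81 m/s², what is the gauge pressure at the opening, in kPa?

Pressure head ψ = h − z = 164.77 − 141.21 = 23.56 m.
P = ρgψ = 1159 × 9.81 × 23.56 = 267872 Pa ≈ 268 kPa.

P ≈ 268 kPa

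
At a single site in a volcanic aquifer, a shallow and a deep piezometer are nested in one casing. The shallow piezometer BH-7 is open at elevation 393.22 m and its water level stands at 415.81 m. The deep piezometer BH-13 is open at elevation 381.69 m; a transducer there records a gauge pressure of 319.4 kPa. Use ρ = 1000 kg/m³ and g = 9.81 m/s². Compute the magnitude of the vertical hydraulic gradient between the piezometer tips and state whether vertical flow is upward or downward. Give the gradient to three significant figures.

Total head at BH-7: h = 415.81 m (water level in the standpipe).
Pressure head at BH-13: ψ = P/(ρg) = 319.4×1000 / (1000 × 9.81) = 32.56 m.
Total head at BH-13: h = z + ψ = 381.69 + 32.56 = 414.25 m.
Δh = h(BH-7) − h(BH-13) = 415.81 − 414.25 = 1.56 m.
Vertical separation Δz = 393.22 − 381.69 = 11.53 m.
|i_v| = |Δh| / Δz = 1.56 / 11.53 = 0.135.
Head is higher in the shallow piezometer, so vertical flow is downward (recharge condition).

|i_v| ≈ 0.135; vertical flow is downward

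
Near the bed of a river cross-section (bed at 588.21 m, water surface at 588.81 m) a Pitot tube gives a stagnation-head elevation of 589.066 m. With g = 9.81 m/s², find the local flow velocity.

v ≈ 2.24 m/s

Near the bed, under hydrostatic conditions, the piezometric head (z + ψ) equals the free-surface elevation, 588.81 m.
Velocity head = total − piezometric = 589.066 − 588.81 = 0.256 m.
v = √(2g·h_v) = √(2 × 9.81 × 0.256) = 2.24 m/s.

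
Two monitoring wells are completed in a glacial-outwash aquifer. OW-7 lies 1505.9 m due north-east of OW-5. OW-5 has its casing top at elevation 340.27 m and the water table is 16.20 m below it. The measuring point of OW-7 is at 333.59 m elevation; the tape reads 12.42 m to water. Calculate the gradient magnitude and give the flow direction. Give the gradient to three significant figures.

i ≈ 0.00193; groundwater flows toward the north-east

Total head at OW-5: h = 340.27 − 16.20 = 324.07 m.
Total head at OW-7: h = 333.59 − 12.42 = 321.17 m.
Head difference: h(OW-5) − h(OW-7) = 324.07 − 321.17 = 2.90 m.
Hydraulic gradient: i = |Δh| / L = 2.90 / 1505.9 = 0.00193.
Flow is from higher to lower head: from OW-5 toward OW-7, i.e. toward the north-east.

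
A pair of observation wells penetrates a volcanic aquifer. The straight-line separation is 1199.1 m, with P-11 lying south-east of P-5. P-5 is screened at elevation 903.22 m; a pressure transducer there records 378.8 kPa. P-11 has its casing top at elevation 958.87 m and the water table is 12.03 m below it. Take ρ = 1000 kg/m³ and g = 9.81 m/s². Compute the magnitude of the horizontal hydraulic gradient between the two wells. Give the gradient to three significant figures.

Pressure head at P-5: ψ = P/(ρg) = 378.8×1000 / (1000 × 9.81) = 38.61 m.
Total head at P-5: h = z + ψ = 903.22 + 38.61 = 941.83 m.
Total head at P-11: h = 958.87 − 12.03 = 946.84 m.
Head difference: h(P-5) − h(P-11) = 941.83 − 946.84 = -5.01 m.
Hydraulic gradient: i = |Δh| / L = 5.01 / 1199.1 = 0.00418.

i ≈ 0.00418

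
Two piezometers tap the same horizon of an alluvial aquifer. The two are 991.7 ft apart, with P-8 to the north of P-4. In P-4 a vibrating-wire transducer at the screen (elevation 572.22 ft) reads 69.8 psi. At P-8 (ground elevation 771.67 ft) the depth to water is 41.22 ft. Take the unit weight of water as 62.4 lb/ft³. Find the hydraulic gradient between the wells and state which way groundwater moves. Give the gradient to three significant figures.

i ≈ 0.00287; groundwater flows toward the north

Pressure head at P-4: ψ = 144·P/γ = 144 × 69.8 / 62.4 = 161.08 ft.
Total head at P-4: h = z + ψ = 572.22 + 161.08 = 733.30 ft.
Total head at P-8: h = 771.67 − 41.22 = 730.45 ft.
Head difference: h(P-4) − h(P-8) = 733.30 − 730.45 = 2.85 ft.
Hydraulic gradient: i = |Δh| / L = 2.85 / 991.7 = 0.00287.
Flow is from higher to lower head: from P-4 toward P-8, i.e. toward the north.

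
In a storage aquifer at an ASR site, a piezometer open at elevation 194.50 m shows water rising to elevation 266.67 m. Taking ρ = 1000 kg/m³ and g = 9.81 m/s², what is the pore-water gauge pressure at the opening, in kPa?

Pressure head ψ = h − z = 266.67 − 194.50 = 72.17 m.
P = ρgψ = 1000 × 9.81 × 72.17 = 707988 Pa ≈ 708 kPa.

P ≈ 708 kPa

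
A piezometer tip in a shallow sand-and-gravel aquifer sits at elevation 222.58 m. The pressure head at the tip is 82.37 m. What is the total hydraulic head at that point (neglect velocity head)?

h = z + ψ = 222.58 + 82.37 = 304.95 m.

h ≈ 304.95 m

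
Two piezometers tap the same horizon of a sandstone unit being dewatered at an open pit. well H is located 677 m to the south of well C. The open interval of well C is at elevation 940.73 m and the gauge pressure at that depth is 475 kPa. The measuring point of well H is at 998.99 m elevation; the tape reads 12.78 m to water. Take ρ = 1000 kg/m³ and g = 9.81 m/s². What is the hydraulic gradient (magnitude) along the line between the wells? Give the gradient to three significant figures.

Pressure head at well C: ψ = P/(ρg) = 475×1000 / (1000 × 9.81) = 48.42 m.
Total head at well C: h = z + ψ = 940.73 + 48.42 = 989.15 m.
Total head at well H: h = 998.99 − 12.78 = 986.21 m.
Head difference: h(well C) − h(well H) = 989.15 − 986.21 = 2.94 m.
Hydraulic gradient: i = |Δh| / L = 2.94 / 677 = 0.00434.

i ≈ 0.00434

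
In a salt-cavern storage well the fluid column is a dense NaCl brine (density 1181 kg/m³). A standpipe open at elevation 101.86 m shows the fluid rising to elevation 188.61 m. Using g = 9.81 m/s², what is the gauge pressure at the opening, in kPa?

Pressure head ψ = h − z = 188.61 − 101.86 = 86.75 m.
P = ρgψ = 1181 × 9.81 × 86.75 = 1005052 Pa ≈ 1010 kPa.

P ≈ 1010 kPa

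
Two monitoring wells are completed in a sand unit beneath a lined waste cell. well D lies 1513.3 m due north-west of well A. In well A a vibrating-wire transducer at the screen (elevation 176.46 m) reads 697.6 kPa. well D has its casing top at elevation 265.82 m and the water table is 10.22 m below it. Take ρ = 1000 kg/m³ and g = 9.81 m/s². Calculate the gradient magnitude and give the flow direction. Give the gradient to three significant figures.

i ≈ 0.00531; groundwater flows toward the south-east

Pressure head at well A: ψ = P/(ρg) = 697.6×1000 / (1000 × 9.81) = 71.11 m.
Total head at well A: h = z + ψ = 176.46 + 71.11 = 247.57 m.
Total head at well D: h = 265.82 − 10.22 = 255.60 m.
Head difference: h(well A) − h(well D) = 247.57 − 255.60 = -8.03 m.
Hydraulic gradient: i = |Δh| / L = 8.03 / 1513.3 = 0.00531.
Flow is from higher to lower head: from well D toward well A, i.e. toward the south-east.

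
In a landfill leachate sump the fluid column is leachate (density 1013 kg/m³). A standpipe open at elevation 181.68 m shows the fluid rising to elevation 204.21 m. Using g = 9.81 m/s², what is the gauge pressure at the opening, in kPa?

Pressure head ψ = h − z = 204.21 − 181.68 = 22.53 m.
P = ρgψ = 1013 × 9.81 × 22.53 = 223893 Pa ≈ 224 kPa.

P ≈ 224 kPa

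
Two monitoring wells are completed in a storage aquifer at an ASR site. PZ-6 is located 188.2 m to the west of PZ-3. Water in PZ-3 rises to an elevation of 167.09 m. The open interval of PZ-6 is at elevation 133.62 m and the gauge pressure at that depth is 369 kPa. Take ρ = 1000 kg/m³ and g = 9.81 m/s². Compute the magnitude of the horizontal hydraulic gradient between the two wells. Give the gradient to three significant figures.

i ≈ 0.0220

Total head at PZ-3: h = 167.09 m (water level in the piezometer is the total head).
Pressure head at PZ-6: ψ = P/(ρg) = 369×1000 / (1000 × 9.81) = 37.61 m.
Total head at PZ-6: h = z + ψ = 133.62 + 37.61 = 171.23 m.
Head difference: h(PZ-3) − h(PZ-6) = 167.09 − 171.23 = -4.14 m.
Hydraulic gradient: i = |Δh| / L = 4.14 / 188.2 = 0.0220.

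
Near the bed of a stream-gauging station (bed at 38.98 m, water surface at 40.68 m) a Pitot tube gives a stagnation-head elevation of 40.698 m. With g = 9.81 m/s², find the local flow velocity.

v ≈ 0.594 m/s

Near the bed, under hydrostatic conditions, the piezometric head (z + ψ) equals the free-surface elevation, 40.68 m.
Velocity head = total − piezometric = 40.698 − 40.68 = 0.018 m.
v = √(2g·h_v) = √(2 × 9.81 × 0.018) = 0.594 m/s.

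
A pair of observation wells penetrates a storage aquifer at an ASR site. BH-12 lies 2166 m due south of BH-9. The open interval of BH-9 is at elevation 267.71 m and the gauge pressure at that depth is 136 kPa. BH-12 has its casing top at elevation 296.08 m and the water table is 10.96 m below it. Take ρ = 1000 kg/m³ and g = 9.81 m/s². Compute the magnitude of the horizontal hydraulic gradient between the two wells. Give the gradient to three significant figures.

Pressure head at BH-9: ψ = P/(ρg) = 136×1000 / (1000 × 9.81) = 13.86 m.
Total head at BH-9: h = z + ψ = 267.71 + 13.86 = 281.57 m.
Total head at BH-12: h = 296.08 − 10.96 = 285.12 m.
Head difference: h(BH-9) − h(BH-12) = 281.57 − 285.12 = -3.55 m.
Hydraulic gradient: i = |Δh| / L = 3.55 / 2166 = 0.00164.

i ≈ 0.00164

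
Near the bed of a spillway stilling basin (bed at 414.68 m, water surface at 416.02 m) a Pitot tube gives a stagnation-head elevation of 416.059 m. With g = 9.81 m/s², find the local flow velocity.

v ≈ 0.875 m/s

Near the bed, under hydrostatic conditions, the piezometric head (z + ψ) equals the free-surface elevation, 416.02 m.
Velocity head = total − piezometric = 416.059 − 416.02 = 0.039 m.
v = √(2g·h_v) = √(2 × 9.81 × 0.039) = 0.875 m/s.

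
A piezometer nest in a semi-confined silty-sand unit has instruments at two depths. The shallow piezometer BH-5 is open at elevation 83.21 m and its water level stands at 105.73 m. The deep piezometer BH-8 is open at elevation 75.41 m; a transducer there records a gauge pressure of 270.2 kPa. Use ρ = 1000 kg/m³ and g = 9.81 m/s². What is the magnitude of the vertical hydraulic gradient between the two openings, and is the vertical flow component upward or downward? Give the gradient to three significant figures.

|i_v| ≈ 0.356; vertical flow is downward

Total head at BH-5: h = 105.73 m (water level in the standpipe).
Pressure head at BH-8: ψ = P/(ρg) = 270.2×1000 / (1000 × 9.81) = 27.54 m.
Total head at BH-8: h = z + ψ = 75.41 + 27.54 = 102.95 m.
Δh = h(BH-5) − h(BH-8) = 105.73 − 102.95 = 2.78 m.
Vertical separation Δz = 83.21 − 75.41 = 7.80 m.
|i_v| = |Δh| / Δz = 2.78 / 7.80 = 0.356.
Head is higher in the shallow piezometer, so vertical flow is downward (recharge condition).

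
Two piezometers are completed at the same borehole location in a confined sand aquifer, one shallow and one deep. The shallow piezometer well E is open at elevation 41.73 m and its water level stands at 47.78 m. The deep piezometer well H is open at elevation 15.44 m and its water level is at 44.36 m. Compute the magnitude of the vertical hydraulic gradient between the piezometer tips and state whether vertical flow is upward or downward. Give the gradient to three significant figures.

Total head at well E: h = 47.78 m (water level in the standpipe).
Total head at well H: h = 44.36 m.
Δh = h(well E) − h(well H) = 47.78 − 44.36 = 3.42 m.
Vertical separation Δz = 41.73 − 15.44 = 26.29 m.
|i_v| = |Δh| / Δz = 3.42 / 26.29 = 0.130.
Head is higher in the shallow piezometer, so vertical flow is downward (recharge condition).

|i_v| ≈ 0.130; vertical flow is downward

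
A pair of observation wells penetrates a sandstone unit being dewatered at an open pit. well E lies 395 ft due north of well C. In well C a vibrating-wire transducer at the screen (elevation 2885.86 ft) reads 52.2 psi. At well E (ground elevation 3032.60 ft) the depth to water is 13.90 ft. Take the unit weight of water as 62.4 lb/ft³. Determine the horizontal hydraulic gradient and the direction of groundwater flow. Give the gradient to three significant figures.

i ≈ 0.0313; groundwater flows toward the south

Pressure head at well C: ψ = 144·P/γ = 144 × 52.2 / 62.4 = 120.46 ft.
Total head at well C: h = z + ψ = 2885.86 + 120.46 = 3006.32 ft.
Total head at well E: h = 3032.60 − 13.90 = 3018.70 ft.
Head difference: h(well C) − h(well E) = 3006.32 − 3018.70 = -12.38 ft.
Hydraulic gradient: i = |Δh| / L = 12.38 / 395 = 0.0313.
Flow is from higher to lower head: from well E toward well C, i.e. toward the south.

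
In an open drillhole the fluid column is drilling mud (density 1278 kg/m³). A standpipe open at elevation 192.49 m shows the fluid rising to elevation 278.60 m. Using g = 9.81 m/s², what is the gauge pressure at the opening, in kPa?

P ≈ 1080 kPa

Pressure head ψ = h − z = 278.60 − 192.49 = 86.11 m.
P = ρgψ = 1278 × 9.81 × 86.11 = 1079577 Pa ≈ 1080 kPa.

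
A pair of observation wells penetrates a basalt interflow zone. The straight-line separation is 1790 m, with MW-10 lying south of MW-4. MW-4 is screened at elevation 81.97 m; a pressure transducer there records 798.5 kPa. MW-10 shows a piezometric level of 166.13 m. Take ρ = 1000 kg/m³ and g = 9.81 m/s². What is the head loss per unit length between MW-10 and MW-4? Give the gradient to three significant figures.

Pressure head at MW-4: ψ = P/(ρg) = 798.5×1000 / (1000 × 9.81) = 81.40 m.
Total head at MW-4: h = z + ψ = 81.97 + 81.40 = 163.37 m.
Total head at MW-10: h = 166.13 m (water level in the piezometer is the total head).
Head difference: h(MW-4) − h(MW-10) = 163.37 − 166.13 = -2.76 m.
Hydraulic gradient: i = |Δh| / L = 2.76 / 1790 = 0.00154.

i ≈ 0.00154 m/m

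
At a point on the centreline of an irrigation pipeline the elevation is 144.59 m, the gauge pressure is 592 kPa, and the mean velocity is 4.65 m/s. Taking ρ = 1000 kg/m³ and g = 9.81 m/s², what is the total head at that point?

h ≈ 206.04 m

Pressure head ψ = P/(ρg) = 592×1000 / (1000 × 9.81) = 60.35 m.
Velocity head = v²/(2g) = 4.65² / (2 × 9.81) = 1.102 m.
h = z + ψ + v²/(2g) = 144.59 + 60.35 + 1.102 = 206.04 m.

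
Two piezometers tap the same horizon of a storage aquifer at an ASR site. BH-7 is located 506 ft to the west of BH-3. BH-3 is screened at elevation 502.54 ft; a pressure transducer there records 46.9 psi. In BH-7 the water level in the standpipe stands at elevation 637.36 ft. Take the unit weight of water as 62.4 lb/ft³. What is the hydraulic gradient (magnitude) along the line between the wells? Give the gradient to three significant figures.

Pressure head at BH-3: ψ = 144·P/γ = 144 × 46.9 / 62.4 = 108.23 ft.
Total head at BH-3: h = z + ψ = 502.54 + 108.23 = 610.77 ft.
Total head at BH-7: h = 637.36 ft (water level in the piezometer is the total head).
Head difference: h(BH-3) − h(BH-7) = 610.77 − 637.36 = -26.59 ft.
Hydraulic gradient: i = |Δh| / L = 26.59 / 506 = 0.0525.

i ≈ 0.0525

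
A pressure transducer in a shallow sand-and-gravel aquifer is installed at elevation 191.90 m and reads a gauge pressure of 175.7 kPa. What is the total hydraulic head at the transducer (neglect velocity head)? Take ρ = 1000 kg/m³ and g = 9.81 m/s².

ψ = P/(ρg) = 175.7×1000 / (1000 × 9.81) = 17.91 m.
h = z + ψ = 191.90 + 17.91 = 209.81 m.

h ≈ 209.81 m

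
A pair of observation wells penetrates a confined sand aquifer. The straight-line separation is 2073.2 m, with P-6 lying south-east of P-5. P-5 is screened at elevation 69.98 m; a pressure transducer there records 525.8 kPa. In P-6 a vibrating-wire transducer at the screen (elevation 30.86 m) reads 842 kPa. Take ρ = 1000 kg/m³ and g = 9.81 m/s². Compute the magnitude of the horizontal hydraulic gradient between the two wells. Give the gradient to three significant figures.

i ≈ 0.00332

Pressure head at P-5: ψ = P/(ρg) = 525.8×1000 / (1000 × 9.81) = 53.60 m.
Total head at P-5: h = z + ψ = 69.98 + 53.60 = 123.58 m.
Pressure head at P-6: ψ = P/(ρg) = 842×1000 / (1000 × 9.81) = 85.83 m.
Total head at P-6: h = z + ψ = 30.86 + 85.83 = 116.69 m.
Head difference: h(P-5) − h(P-6) = 123.58 − 116.69 = 6.89 m.
Hydraulic gradient: i = |Δh| / L = 6.89 / 2073.2 = 0.00332.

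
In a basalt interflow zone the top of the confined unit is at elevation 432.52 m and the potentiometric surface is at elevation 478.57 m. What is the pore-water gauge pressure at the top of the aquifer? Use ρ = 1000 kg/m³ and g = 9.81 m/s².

Pressure head at the aquifer top: ψ = h − z = 478.57 − 432.52 = 46.05 m.
P = ρgψ = 1000 × 9.81 × 46.05 = 451751 Pa ≈ 452 kPa.

P ≈ 452 kPa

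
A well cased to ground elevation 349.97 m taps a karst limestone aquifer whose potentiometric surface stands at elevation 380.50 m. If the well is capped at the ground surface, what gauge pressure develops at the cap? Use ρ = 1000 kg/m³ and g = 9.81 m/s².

P ≈ 299 kPa

Head above the cap: Δh = 380.50 − 349.97 = 30.53 m.
P = ρgΔh = 1000 × 9.81 × 30.53 = 299499 Pa ≈ 299 kPa.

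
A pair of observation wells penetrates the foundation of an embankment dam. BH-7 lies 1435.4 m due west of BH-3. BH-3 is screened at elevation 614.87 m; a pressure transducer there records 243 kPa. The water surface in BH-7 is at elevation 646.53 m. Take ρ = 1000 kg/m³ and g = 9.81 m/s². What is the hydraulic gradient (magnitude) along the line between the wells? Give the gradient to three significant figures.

i ≈ 0.00480

Pressure head at BH-3: ψ = P/(ρg) = 243×1000 / (1000 × 9.81) = 24.77 m.
Total head at BH-3: h = z + ψ = 614.87 + 24.77 = 639.64 m.
Total head at BH-7: h = 646.53 m (water level in the piezometer is the total head).
Head difference: h(BH-3) − h(BH-7) = 639.64 − 646.53 = -6.89 m.
Hydraulic gradient: i = |Δh| / L = 6.89 / 1435.4 = 0.00480.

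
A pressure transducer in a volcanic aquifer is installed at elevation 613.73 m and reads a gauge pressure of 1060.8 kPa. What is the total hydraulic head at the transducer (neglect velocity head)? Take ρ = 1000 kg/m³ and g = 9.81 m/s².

ψ = P/(ρg) = 1060.8×1000 / (1000 × 9.81) = 108.13 m.
h = z + ψ = 613.73 + 108.13 = 721.86 m.

h ≈ 721.86 m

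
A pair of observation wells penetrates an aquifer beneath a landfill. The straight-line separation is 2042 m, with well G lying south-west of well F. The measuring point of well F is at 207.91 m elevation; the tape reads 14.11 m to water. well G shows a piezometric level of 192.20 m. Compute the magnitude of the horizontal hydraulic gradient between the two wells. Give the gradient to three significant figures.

Total head at well F: h = 207.91 − 14.11 = 193.80 m.
Total head at well G: h = 192.20 m (water level in the piezometer is the total head).
Head difference: h(well F) − h(well G) = 193.80 − 192.20 = 1.60 m.
Hydraulic gradient: i = |Δh| / L = 1.60 / 2042 = 0.000784.

i ≈ 0.000784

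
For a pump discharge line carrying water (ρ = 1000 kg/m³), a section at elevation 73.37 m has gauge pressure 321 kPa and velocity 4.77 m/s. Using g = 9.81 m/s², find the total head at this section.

Pressure head ψ = P/(ρg) = 321×1000 / (1000 × 9.81) = 32.72 m.
Velocity head = v²/(2g) = 4.77² / (2 × 9.81) = 1.160 m.
h = z + ψ + v²/(2g) = 73.37 + 32.72 + 1.160 = 107.25 m.

h ≈ 107.25 m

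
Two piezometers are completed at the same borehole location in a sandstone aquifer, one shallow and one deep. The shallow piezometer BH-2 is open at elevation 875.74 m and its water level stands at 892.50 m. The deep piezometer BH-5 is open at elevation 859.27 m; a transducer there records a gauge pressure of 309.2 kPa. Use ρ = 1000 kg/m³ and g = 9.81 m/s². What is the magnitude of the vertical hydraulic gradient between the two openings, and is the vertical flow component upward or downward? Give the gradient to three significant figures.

Total head at BH-2: h = 892.50 m (water level in the standpipe).
Pressure head at BH-5: ψ = P/(ρg) = 309.2×1000 / (1000 × 9.81) = 31.52 m.
Total head at BH-5: h = z + ψ = 859.27 + 31.52 = 890.79 m.
Δh = h(BH-2) − h(BH-5) = 892.50 − 890.79 = 1.71 m.
Vertical separation Δz = 875.74 − 859.27 = 16.47 m.
|i_v| = |Δh| / Δz = 1.71 / 16.47 = 0.104.
Head is higher in the shallow piezometer, so vertical flow is downward (recharge condition).

|i_v| ≈ 0.104; vertical flow is downward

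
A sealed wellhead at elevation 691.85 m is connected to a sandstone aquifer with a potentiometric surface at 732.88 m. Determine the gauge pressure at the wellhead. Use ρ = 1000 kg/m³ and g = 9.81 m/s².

P ≈ 403 kPa

Head above the cap: Δh = 732.88 − 691.85 = 41.03 m.
P = ρgΔh = 1000 × 9.81 × 41.03 = 402504 Pa ≈ 403 kPa.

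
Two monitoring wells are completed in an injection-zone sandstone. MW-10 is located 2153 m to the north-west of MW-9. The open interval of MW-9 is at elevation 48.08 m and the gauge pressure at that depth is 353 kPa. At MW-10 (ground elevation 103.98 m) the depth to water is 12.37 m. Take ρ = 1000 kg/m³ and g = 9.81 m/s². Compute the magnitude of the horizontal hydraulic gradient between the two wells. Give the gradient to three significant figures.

i ≈ 0.00351

Pressure head at MW-9: ψ = P/(ρg) = 353×1000 / (1000 × 9.81) = 35.98 m.
Total head at MW-9: h = z + ψ = 48.08 + 35.98 = 84.06 m.
Total head at MW-10: h = 103.98 − 12.37 = 91.61 m.
Head difference: h(MW-9) − h(MW-10) = 84.06 − 91.61 = -7.55 m.
Hydraulic gradient: i = |Δh| / L = 7.55 / 2153 = 0.00351.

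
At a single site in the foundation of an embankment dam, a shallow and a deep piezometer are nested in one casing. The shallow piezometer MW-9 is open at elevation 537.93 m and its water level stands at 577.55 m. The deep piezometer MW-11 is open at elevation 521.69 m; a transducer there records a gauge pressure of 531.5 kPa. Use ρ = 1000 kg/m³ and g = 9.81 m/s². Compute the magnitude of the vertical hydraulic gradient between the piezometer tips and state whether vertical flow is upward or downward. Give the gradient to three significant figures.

|i_v| ≈ 0.103; vertical flow is downward

Total head at MW-9: h = 577.55 m (water level in the standpipe).
Pressure head at MW-11: ψ = P/(ρg) = 531.5×1000 / (1000 × 9.81) = 54.18 m.
Total head at MW-11: h = z + ψ = 521.69 + 54.18 = 575.87 m.
Δh = h(MW-9) − h(MW-11) = 577.55 − 575.87 = 1.68 m.
Vertical separation Δz = 537.93 − 521.69 = 16.24 m.
|i_v| = |Δh| / Δz = 1.68 / 16.24 = 0.103.
Head is higher in the shallow piezometer, so vertical flow is downward (recharge condition).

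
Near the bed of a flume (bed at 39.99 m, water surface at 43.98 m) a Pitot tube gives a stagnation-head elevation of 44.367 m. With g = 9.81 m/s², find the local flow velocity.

v ≈ 2.76 m/s

Near the bed, under hydrostatic conditions, the piezometric head (z + ψ) equals the free-surface elevation, 43.98 m.
Velocity head = total − piezometric = 44.367 − 43.98 = 0.387 m.
v = √(2g·h_v) = √(2 × 9.81 × 0.387) = 2.76 m/s.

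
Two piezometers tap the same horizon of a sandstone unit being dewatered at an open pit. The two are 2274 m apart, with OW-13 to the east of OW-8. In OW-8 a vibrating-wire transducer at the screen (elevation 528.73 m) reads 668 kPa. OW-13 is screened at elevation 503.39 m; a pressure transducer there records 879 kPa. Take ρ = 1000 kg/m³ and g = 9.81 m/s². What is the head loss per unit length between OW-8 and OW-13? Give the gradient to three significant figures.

Pressure head at OW-8: ψ = P/(ρg) = 668×1000 / (1000 × 9.81) = 68.09 m.
Total head at OW-8: h = z + ψ = 528.73 + 68.09 = 596.82 m.
Pressure head at OW-13: ψ = P/(ρg) = 879×1000 / (1000 × 9.81) = 89.60 m.
Total head at OW-13: h = z + ψ = 503.39 + 89.60 = 592.99 m.
Head difference: h(OW-8) − h(OW-13) = 596.82 − 592.99 = 3.83 m.
Hydraulic gradient: i = |Δh| / L = 3.83 / 2274 = 0.00168.

i ≈ 0.00168 m/m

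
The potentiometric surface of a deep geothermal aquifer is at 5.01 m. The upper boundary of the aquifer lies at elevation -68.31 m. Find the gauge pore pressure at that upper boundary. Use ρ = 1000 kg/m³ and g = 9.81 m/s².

P ≈ 719 kPa

Pressure head at the aquifer top: ψ = h − z = 5.01 − (-68.31) = 73.32 m.
P = ρgψ = 1000 × 9.81 × 73.32 = 719269 Pa ≈ 719 kPa.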